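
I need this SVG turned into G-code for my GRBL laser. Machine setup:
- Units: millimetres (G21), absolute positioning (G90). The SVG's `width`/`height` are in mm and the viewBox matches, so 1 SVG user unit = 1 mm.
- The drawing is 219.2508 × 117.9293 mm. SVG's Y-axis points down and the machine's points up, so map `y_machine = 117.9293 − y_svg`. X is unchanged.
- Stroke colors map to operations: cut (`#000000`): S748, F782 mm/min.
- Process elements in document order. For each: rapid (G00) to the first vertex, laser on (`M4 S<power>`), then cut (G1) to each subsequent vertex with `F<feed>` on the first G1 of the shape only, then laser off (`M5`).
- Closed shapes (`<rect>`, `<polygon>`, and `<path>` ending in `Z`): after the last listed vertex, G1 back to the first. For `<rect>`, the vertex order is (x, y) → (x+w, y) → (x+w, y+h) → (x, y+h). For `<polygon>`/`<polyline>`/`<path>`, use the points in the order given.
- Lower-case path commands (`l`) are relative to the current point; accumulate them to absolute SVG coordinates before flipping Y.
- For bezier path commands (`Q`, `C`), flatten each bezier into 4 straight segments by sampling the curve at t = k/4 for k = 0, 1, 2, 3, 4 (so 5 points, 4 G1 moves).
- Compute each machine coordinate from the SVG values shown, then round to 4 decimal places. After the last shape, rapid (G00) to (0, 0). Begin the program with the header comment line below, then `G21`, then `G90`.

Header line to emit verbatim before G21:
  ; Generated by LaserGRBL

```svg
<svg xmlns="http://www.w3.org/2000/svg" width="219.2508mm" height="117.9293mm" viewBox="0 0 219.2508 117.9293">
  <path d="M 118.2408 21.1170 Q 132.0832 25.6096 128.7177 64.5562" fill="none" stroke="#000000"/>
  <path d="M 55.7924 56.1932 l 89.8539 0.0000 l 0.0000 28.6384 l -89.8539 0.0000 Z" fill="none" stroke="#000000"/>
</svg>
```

1 u = 1 mm; y_m = 117.9293 − y.

[1] `<path>` quadratic bezier, #000000→cut S748 F782: (118.2408,96.8123) → (124.0865,92.4126) → (127.7812,83.7062) → (129.3250,70.6930) → (128.7177,53.3731)

[2] `<path>` rectangle, #000000→cut S748 F782: (55.7924,61.7361) → (145.6463,61.7361) → (145.6463,33.0977) → (55.7924,33.0977) → (55.7924,61.7361) (closed)

; Generated by LaserGRBL
G21
G90
G00 X118.2408 Y96.8123
M4 S748
G1 X124.0865 Y92.4126 F782
G1 X127.7812 Y83.7062
G1 X129.3250 Y70.6930
G1 X128.7177 Y53.3731
M5
G00 X55.7924 Y61.7361
M4 S748
G1 X145.6463 Y61.7361 F782
G1 X145.6463 Y33.0977
G1 X55.7924 Y33.0977
G1 X55.7924 Y61.7361
M5
G00 X0.0000 Y0.0000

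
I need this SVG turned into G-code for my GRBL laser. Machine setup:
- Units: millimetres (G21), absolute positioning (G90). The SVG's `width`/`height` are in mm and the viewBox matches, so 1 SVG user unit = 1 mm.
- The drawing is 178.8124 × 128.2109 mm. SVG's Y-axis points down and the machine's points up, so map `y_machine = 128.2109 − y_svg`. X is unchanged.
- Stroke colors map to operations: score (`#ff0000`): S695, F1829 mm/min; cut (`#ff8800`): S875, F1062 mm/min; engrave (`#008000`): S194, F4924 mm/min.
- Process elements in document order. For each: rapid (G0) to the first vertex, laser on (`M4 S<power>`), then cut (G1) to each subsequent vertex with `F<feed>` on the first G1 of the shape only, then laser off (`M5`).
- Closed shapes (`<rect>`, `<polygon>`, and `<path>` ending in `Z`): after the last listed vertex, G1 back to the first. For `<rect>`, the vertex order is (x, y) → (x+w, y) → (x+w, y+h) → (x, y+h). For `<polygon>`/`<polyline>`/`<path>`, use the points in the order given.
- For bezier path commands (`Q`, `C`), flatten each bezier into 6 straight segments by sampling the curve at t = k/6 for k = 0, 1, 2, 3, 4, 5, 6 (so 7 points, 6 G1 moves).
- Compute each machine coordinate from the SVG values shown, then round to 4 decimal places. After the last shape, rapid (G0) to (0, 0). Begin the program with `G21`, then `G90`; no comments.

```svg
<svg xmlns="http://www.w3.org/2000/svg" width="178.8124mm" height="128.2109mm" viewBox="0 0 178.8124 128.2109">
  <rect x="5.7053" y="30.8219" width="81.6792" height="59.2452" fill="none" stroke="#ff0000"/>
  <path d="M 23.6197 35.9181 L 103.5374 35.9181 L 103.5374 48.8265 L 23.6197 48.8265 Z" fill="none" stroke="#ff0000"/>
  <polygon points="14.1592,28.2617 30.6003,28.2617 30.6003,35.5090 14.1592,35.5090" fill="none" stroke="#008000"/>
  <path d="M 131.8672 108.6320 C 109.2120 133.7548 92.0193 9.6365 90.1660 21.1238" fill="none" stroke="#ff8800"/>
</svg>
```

G21
G90
G0 X5.7053 Y97.3890
M4 S695
G1 X87.3845 Y97.3890 F1829
G1 X87.3845 Y38.1438
G1 X5.7053 Y38.1438
G1 X5.7053 Y97.3890
M5
G0 X23.6197 Y92.2928
M4 S695
G1 X103.5374 Y92.2928 F1829
G1 X103.5374 Y79.3844
G1 X23.6197 Y79.3844
G1 X23.6197 Y92.2928
M5
G0 X14.1592 Y99.9492
M4 S194
G1 X30.6003 Y99.9492 F4924
G1 X30.6003 Y92.7019
G1 X14.1592 Y92.7019
G1 X14.1592 Y99.9492
M5
G0 X131.8672 Y19.5789
M4 S875
G1 X121.0405 Y18.1355 F1062
G1 X111.3986 Y33.6533
G1 X103.2159 Y58.2197
G1 X96.7666 Y83.9224
G1 X92.3252 Y102.8490
G1 X90.1660 Y107.0871
M5
G0 X0.0000 Y0.0000

Since the viewBox matches the mm dimensions, user units are millimetres directly. The only transform is the Y-flip y_m = 128.2109 − y_svg.

Shape 1 is a rectangle drawn with `<rect>`. Its stroke #ff0000 means score at S695, F1829. After flipping Y the toolpath is (5.7053,97.3890) → (87.3845,97.3890) → (87.3845,38.1438) → (5.7053,38.1438) → (5.7053,97.3890), returning to the start.

Shape 2 is a rectangle drawn with `<path>`. Its stroke #ff0000 means score at S695, F1829. After flipping Y the toolpath is (23.6197,92.2928) → (103.5374,92.2928) → (103.5374,79.3844) → (23.6197,79.3844) → (23.6197,92.2928), returning to the start.

Shape 3 is a rectangle drawn with `<polygon>`. Its stroke #008000 means engrave at S194, F4924. After flipping Y the toolpath is (14.1592,99.9492) → (30.6003,99.9492) → (30.6003,92.7019) → (14.1592,92.7019) → (14.1592,99.9492), returning to the start.

Shape 4 is a cubic bezier drawn with `<path>`. Its stroke #ff8800 means cut at S875, F1062. After flipping Y the toolpath is (131.8672,19.5789) → (121.0405,18.1355) → (111.3986,33.6533) → (103.2159,58.2197) → (96.7666,83.9224) → (92.3252,102.8490) → (90.1660,107.0871).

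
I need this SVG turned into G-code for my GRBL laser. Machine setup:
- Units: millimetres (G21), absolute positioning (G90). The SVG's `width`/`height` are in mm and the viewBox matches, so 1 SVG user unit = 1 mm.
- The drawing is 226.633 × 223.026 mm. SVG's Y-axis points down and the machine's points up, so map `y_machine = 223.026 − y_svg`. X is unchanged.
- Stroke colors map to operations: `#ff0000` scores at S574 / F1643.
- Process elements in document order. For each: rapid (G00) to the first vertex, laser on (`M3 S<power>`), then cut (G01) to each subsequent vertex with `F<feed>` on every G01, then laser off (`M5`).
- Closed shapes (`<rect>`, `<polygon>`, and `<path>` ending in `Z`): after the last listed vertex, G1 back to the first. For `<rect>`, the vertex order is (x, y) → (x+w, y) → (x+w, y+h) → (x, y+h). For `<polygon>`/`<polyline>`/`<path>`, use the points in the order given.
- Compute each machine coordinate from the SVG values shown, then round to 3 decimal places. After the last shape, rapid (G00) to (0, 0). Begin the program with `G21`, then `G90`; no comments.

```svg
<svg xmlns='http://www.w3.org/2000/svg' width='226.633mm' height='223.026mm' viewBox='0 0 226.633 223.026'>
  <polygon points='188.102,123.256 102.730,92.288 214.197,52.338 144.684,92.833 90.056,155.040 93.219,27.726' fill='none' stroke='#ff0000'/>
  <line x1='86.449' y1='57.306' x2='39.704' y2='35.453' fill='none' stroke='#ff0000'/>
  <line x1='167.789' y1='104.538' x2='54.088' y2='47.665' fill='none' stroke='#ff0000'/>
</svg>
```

G21
G90
G00 X188.102 Y99.770
M3 S574
G01 X102.730 Y130.738 F1643
G01 X214.197 Y170.688 F1643
G01 X144.684 Y130.193 F1643
G01 X90.056 Y67.986 F1643
G01 X93.219 Y195.300 F1643
G01 X188.102 Y99.770 F1643
M5
G00 X86.449 Y165.720
M3 S574
G01 X39.704 Y187.573 F1643
M5
G00 X167.789 Y118.488
M3 S574
G01 X54.088 Y175.361 F1643
M5
G00 X0.000 Y0.000

Since the viewBox matches the mm dimensions, user units are millimetres directly. The only transform is the Y-flip y_m = 223.026 − y_svg.

Shape 1 is a closed polygon drawn with `<polygon>`. Its stroke #ff0000 means score at S574, F1643. After flipping Y the toolpath is (188.102,99.770) → (102.730,130.738) → (214.197,170.688) → (144.684,130.193) → (90.056,67.986) → (93.219,195.300) → (188.102,99.770), returning to the start.

Shape 2 is a line segment drawn with `<line>`. Its stroke #ff0000 means score at S574, F1643. After flipping Y the toolpath is (86.449,165.720) → (39.704,187.573).

Shape 3 is a line segment drawn with `<line>`. Its stroke #ff0000 means score at S574, F1643. After flipping Y the toolpath is (167.789,118.488) → (54.088,175.361).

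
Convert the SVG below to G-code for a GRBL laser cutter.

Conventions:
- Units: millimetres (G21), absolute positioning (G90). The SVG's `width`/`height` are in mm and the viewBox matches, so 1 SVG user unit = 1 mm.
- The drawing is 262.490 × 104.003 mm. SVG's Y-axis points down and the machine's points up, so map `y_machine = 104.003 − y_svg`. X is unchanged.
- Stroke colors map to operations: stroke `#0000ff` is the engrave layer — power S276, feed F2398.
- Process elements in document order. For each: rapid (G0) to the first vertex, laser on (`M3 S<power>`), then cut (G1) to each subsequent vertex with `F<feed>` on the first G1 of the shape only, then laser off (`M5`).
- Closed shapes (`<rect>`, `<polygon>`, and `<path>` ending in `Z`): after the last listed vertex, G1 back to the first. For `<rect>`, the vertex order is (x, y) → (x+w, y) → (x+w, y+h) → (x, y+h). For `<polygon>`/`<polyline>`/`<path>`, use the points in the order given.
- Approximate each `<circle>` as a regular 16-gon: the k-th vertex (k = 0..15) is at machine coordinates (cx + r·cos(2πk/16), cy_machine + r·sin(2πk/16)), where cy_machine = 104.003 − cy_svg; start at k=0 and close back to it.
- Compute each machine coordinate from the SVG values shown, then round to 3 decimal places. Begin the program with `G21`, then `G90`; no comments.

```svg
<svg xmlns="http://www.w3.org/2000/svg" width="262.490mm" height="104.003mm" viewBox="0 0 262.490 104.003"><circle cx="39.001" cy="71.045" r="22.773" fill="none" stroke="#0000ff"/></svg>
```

viewBox `0 0 262.490 104.003` with mm width/height → 1 unit = 1 mm. Flip: y_m = 104.003 − y_svg.

**Shape 1** — `<circle>` circle, stroke `#0000ff` → engrave (S276, F2398). Machine vertices: (61.774,32.958) → (60.041,41.673) → (55.104,49.061) → (47.716,53.998) → (39.001,55.731) → (30.286,53.998) → (22.898,49.061) → (17.961,41.673) → (16.228,32.958) → (17.961,24.243) → (22.898,16.855) → (30.286,11.918) → (39.001,10.185) → (47.716,11.918) → (55.104,16.855) → (60.041,24.243) → (61.774,32.958). Closed: final G1 returns to the first vertex.

G21
G90
G0 X61.774 Y32.958
M3 S276
G1 X60.041 Y41.673 F2398
G1 X55.104 Y49.061
G1 X47.716 Y53.998
G1 X39.001 Y55.731
G1 X30.286 Y53.998
G1 X22.898 Y49.061
G1 X17.961 Y41.673
G1 X16.228 Y32.958
G1 X17.961 Y24.243
G1 X22.898 Y16.855
G1 X30.286 Y11.918
G1 X39.001 Y10.185
G1 X47.716 Y11.918
G1 X55.104 Y16.855
G1 X60.041 Y24.243
G1 X61.774 Y32.958
M5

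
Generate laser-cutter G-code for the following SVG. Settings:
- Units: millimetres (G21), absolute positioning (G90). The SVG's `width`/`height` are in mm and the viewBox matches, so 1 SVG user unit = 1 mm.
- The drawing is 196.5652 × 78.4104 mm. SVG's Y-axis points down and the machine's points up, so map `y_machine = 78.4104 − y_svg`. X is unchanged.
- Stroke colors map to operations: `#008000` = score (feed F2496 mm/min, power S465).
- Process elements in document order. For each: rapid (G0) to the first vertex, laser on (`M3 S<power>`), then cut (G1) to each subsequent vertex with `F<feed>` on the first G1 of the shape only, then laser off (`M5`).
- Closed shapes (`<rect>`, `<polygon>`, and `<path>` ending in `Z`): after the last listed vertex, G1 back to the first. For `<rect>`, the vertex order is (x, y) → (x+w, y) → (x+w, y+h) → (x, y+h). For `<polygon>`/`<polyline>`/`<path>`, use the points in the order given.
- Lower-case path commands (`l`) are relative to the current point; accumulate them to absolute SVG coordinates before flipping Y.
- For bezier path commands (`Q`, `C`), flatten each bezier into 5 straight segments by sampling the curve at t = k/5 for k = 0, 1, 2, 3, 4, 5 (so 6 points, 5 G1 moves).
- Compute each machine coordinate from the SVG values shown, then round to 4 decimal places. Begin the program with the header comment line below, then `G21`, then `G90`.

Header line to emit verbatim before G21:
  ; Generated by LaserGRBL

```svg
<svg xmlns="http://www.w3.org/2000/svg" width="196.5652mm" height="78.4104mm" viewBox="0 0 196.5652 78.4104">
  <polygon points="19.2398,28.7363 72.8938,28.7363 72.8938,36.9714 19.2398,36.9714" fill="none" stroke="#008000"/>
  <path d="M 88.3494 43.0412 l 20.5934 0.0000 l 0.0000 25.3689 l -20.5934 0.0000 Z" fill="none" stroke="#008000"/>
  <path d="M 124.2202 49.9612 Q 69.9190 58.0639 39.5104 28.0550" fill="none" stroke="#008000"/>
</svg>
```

viewBox `0 0 196.5652 78.4104` with mm width/height → 1 unit = 1 mm. Flip: y_m = 78.4104 − y_svg.

**Shape 1** — `<polygon>` rectangle, stroke `#008000` → score (S465, F2496). Machine vertices: (19.2398,49.6741) → (72.8938,49.6741) → (72.8938,41.4390) → (19.2398,41.4390) → (19.2398,49.6741). Closed: final G1 returns to the first vertex.

**Shape 2** — `<path>` rectangle, stroke `#008000` → score (S465, F2496). Machine vertices: (88.3494,35.3692) → (108.9428,35.3692) → (108.9428,10.0003) → (88.3494,10.0003) → (88.3494,35.3692). Closed: final G1 returns to the first vertex.

**Shape 3** — `<path>` quadratic bezier, stroke `#008000` → score (S465, F2496). Control points (SVG): P0=(124.2202,49.9612), P1=(69.9190,58.0639), P2=(39.5104,28.0550); sampled at t=k/5. Machine vertices: (124.2202,28.4492) → (103.4554,26.7326) → (84.6021,28.0649) → (67.6601,32.4461) → (52.6295,39.8763) → (39.5104,50.3554). Open path.

; Generated by LaserGRBL
G21
G90
G0 X19.2398 Y49.6741
M3 S465
G1 X72.8938 Y49.6741 F2496
G1 X72.8938 Y41.4390
G1 X19.2398 Y41.4390
G1 X19.2398 Y49.6741
M5
G0 X88.3494 Y35.3692
M3 S465
G1 X108.9428 Y35.3692 F2496
G1 X108.9428 Y10.0003
G1 X88.3494 Y10.0003
G1 X88.3494 Y35.3692
M5
G0 X124.2202 Y28.4492
M3 S465
G1 X103.4554 Y26.7326 F2496
G1 X84.6021 Y28.0649
G1 X67.6601 Y32.4461
G1 X52.6295 Y39.8763
G1 X39.5104 Y50.3554
M5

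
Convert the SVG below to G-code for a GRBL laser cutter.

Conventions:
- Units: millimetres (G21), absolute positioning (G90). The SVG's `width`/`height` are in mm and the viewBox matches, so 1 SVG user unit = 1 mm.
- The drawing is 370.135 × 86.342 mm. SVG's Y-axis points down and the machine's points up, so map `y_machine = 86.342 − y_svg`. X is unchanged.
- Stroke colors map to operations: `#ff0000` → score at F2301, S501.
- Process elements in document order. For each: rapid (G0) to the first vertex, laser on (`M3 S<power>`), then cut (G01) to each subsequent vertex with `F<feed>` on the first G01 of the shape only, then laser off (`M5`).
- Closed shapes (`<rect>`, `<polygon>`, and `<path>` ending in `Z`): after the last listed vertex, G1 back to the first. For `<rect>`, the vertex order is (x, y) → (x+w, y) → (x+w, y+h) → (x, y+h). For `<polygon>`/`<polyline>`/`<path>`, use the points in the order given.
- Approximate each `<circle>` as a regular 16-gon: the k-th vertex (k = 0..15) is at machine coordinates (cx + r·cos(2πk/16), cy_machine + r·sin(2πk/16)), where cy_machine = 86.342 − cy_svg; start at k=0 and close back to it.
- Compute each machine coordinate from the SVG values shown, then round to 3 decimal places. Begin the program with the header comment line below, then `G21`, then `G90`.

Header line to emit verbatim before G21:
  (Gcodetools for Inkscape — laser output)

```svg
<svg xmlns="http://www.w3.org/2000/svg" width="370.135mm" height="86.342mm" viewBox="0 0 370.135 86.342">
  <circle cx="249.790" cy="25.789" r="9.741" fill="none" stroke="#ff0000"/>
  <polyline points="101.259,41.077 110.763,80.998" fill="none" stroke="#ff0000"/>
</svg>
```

(Gcodetools for Inkscape — laser output)
G21
G90
G0 X259.531 Y60.553
M3 S501
G01 X258.790 Y64.281 F2301
G01 X256.678 Y67.441
G01 X253.518 Y69.553
G01 X249.790 Y70.294
G01 X246.062 Y69.553
G01 X242.902 Y67.441
G01 X240.790 Y64.281
G01 X240.049 Y60.553
G01 X240.790 Y56.825
G01 X242.902 Y53.665
G01 X246.062 Y51.553
G01 X249.790 Y50.812
G01 X253.518 Y51.553
G01 X256.678 Y53.665
G01 X258.790 Y56.825
G01 X259.531 Y60.553
M5
G0 X101.259 Y45.265
M3 S501
G01 X110.763 Y5.344 F2301
M5

Since the viewBox matches the mm dimensions, user units are millimetres directly. The only transform is the Y-flip y_m = 86.342 − y_svg.

Shape 1 is a circle drawn with `<circle>`. Its stroke #ff0000 means score at S501, F2301. After flipping Y the toolpath is (259.531,60.553) → (258.790,64.281) → (256.678,67.441) → (253.518,69.553) → (249.790,70.294) → (246.062,69.553) → (242.902,67.441) → (240.790,64.281) → (240.049,60.553) → (240.790,56.825) → (242.902,53.665) → (246.062,51.553) → (249.790,50.812) → (253.518,51.553) → (256.678,53.665) → (258.790,56.825) → (259.531,60.553), returning to the start.

Shape 2 is a line segment drawn with `<polyline>`. Its stroke #ff0000 means score at S501, F2301. After flipping Y the toolpath is (101.259,45.265) → (110.763,5.344).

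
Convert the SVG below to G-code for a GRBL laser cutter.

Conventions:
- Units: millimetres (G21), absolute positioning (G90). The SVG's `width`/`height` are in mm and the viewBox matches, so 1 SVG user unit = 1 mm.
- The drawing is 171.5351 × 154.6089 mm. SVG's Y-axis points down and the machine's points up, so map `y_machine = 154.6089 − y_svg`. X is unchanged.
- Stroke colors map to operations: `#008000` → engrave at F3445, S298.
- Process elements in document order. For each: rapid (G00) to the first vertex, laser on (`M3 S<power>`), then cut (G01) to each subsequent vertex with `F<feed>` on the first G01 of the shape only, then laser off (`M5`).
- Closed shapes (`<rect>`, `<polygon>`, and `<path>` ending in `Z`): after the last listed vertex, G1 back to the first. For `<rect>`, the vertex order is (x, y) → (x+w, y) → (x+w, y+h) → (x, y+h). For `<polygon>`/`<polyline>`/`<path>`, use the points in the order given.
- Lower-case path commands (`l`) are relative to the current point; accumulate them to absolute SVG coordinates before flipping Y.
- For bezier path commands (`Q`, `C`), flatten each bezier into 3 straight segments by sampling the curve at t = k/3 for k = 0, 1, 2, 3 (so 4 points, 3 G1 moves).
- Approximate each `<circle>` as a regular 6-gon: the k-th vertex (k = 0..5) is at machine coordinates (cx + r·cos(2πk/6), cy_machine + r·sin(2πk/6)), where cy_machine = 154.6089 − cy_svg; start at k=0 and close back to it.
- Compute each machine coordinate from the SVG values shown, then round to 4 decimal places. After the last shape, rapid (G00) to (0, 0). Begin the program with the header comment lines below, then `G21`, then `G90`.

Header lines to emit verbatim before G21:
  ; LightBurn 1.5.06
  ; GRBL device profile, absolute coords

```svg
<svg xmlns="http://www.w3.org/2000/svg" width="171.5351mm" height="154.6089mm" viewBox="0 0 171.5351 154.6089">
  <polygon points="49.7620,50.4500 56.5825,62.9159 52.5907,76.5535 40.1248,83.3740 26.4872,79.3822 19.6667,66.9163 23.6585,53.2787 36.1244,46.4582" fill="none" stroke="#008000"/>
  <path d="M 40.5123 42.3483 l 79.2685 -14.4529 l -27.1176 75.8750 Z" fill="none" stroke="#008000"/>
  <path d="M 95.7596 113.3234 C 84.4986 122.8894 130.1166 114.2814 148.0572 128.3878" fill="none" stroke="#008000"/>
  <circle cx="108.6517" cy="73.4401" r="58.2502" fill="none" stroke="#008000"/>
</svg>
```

; LightBurn 1.5.06
; GRBL device profile, absolute coords
G21
G90
G00 X49.7620 Y104.1589
M3 S298
G01 X56.5825 Y91.6930 F3445
G01 X52.5907 Y78.0554
G01 X40.1248 Y71.2349
G01 X26.4872 Y75.2267
G01 X19.6667 Y87.6926
G01 X23.6585 Y101.3302
G01 X36.1244 Y108.1507
G01 X49.7620 Y104.1589
M5
G00 X40.5123 Y112.2606
M3 S298
G01 X119.7808 Y126.7135 F3445
G01 X92.6632 Y50.8385
G01 X40.5123 Y112.2606
M5
G00 X95.7596 Y41.2855
M3 S298
G01 X100.3265 Y36.2631 F3445
G01 X124.0225 Y34.2704
G01 X148.0572 Y26.2211
M5
G00 X166.9019 Y81.1688
M3 S298
G01 X137.7768 Y131.6150 F3445
G01 X79.5266 Y131.6150
G01 X50.4015 Y81.1688
G01 X79.5266 Y30.7226
G01 X137.7768 Y30.7226
G01 X166.9019 Y81.1688
M5
G00 X0.0000 Y0.0000

Since the viewBox matches the mm dimensions, user units are millimetres directly. The only transform is the Y-flip y_m = 154.6089 − y_svg.

Shape 1 is a regular polygon drawn with `<polygon>`. Its stroke #008000 means engrave at S298, F3445. After flipping Y the toolpath is (49.7620,104.1589) → (56.5825,91.6930) → (52.5907,78.0554) → (40.1248,71.2349) → (26.4872,75.2267) → (19.6667,87.6926) → (23.6585,101.3302) → (36.1244,108.1507) → (49.7620,104.1589), returning to the start.

Shape 2 is a regular polygon drawn with `<path>`. Its stroke #008000 means engrave at S298, F3445. After flipping Y the toolpath is (40.5123,112.2606) → (119.7808,126.7135) → (92.6632,50.8385) → (40.5123,112.2606), returning to the start.

Shape 3 is a cubic bezier drawn with `<path>`. Its stroke #008000 means engrave at S298, F3445. After flipping Y the toolpath is (95.7596,41.2855) → (100.3265,36.2631) → (124.0225,34.2704) → (148.0572,26.2211).

Shape 4 is a circle drawn with `<circle>`. Its stroke #008000 means engrave at S298, F3445. After flipping Y the toolpath is (166.9019,81.1688) → (137.7768,131.6150) → (79.5266,131.6150) → (50.4015,81.1688) → (79.5266,30.7226) → (137.7768,30.7226) → (166.9019,81.1688), returning to the start.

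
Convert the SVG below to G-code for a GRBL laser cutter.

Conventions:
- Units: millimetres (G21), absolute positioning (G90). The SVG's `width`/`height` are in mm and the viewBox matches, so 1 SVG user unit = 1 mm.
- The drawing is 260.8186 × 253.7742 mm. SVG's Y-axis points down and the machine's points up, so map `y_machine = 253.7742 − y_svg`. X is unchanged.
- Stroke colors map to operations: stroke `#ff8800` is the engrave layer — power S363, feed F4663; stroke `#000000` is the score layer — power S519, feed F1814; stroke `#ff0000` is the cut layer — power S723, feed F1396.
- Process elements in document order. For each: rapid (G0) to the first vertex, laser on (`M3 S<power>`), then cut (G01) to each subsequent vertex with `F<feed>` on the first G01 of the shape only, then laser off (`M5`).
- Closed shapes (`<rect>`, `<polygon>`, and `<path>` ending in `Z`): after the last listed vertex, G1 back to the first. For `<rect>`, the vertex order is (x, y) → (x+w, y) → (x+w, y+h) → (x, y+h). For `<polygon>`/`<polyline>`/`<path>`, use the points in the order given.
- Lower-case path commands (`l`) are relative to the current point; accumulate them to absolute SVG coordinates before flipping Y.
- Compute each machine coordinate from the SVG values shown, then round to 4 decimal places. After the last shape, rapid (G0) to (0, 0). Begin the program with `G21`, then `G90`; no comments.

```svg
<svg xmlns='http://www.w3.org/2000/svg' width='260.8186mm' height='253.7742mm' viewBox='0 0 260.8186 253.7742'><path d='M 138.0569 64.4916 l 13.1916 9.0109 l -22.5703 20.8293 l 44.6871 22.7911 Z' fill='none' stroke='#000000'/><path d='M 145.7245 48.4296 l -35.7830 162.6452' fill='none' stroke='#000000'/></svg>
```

1 u = 1 mm; y_m = 253.7742 − y.

[1] `<path>` closed polygon, #000000→score S519 F1814: (138.0569,189.2826) → (151.2485,180.2717) → (128.6782,159.4424) → (173.3653,136.6513) → (138.0569,189.2826) (closed)

[2] `<path>` line segment, #000000→score S519 F1814: (145.7245,205.3446) → (109.9415,42.6994)

G21
G90
G0 X138.0569 Y189.2826
M3 S519
G01 X151.2485 Y180.2717 F1814
G01 X128.6782 Y159.4424
G01 X173.3653 Y136.6513
G01 X138.0569 Y189.2826
M5
G0 X145.7245 Y205.3446
M3 S519
G01 X109.9415 Y42.6994 F1814
M5
G0 X0.0000 Y0.0000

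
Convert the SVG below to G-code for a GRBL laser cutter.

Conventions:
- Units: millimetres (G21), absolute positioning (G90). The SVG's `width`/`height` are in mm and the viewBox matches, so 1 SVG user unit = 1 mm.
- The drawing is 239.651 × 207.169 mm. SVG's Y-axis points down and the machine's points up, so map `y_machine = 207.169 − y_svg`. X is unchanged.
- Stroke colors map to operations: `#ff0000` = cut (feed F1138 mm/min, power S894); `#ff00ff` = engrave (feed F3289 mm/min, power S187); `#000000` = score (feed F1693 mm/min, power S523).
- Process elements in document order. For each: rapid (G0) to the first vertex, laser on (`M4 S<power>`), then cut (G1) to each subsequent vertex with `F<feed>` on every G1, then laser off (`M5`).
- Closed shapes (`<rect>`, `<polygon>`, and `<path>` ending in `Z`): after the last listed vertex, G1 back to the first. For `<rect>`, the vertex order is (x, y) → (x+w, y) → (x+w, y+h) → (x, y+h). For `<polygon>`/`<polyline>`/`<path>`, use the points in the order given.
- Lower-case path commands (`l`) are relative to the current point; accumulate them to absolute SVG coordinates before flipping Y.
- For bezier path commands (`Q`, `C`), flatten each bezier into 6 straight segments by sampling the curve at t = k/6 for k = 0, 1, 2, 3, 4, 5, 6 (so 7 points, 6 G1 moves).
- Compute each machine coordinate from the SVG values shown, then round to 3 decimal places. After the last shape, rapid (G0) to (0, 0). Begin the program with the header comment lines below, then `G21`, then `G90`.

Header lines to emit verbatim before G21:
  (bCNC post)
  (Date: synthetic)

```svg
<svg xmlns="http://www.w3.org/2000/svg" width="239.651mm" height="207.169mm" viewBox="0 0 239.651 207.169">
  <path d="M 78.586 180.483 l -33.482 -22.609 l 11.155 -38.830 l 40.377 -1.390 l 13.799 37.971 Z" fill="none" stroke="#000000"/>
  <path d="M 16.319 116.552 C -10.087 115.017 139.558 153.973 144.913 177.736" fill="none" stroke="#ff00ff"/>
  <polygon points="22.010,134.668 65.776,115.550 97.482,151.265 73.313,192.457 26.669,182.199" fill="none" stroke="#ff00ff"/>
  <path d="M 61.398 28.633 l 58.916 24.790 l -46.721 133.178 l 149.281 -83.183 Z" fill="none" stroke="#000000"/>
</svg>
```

1 u = 1 mm; y_m = 207.169 − y.

[1] `<path>` regular polygon, #000000→score S523 F1693: (78.586,26.686) → (45.104,49.295) → (56.259,88.125) → (96.636,89.515) → (110.435,51.544) → (78.586,26.686) (closed)

[2] `<path>` cubic bezier, #ff00ff→engrave S187 F3289: (16.319,90.617) → (16.304,88.268) → (36.732,80.717) → (68.706,69.512) → (103.326,56.198) → (131.694,42.323) → (144.913,29.433)

[3] `<polygon>` regular polygon, #ff00ff→engrave S187 F3289: (22.010,72.501) → (65.776,91.619) → (97.482,55.904) → (73.313,14.712) → (26.669,24.970) → (22.010,72.501) (closed)

[4] `<path>` closed polygon, #000000→score S523 F1693: (61.398,178.536) → (120.314,153.746) → (73.593,20.568) → (222.874,103.751) → (61.398,178.536) (closed)

(bCNC post)
(Date: synthetic)
G21
G90
G0 X78.586 Y26.686
M4 S523
G1 X45.104 Y49.295 F1693
G1 X56.259 Y88.125 F1693
G1 X96.636 Y89.515 F1693
G1 X110.435 Y51.544 F1693
G1 X78.586 Y26.686 F1693
M5
G0 X16.319 Y90.617
M4 S187
G1 X16.304 Y88.268 F3289
G1 X36.732 Y80.717 F3289
G1 X68.706 Y69.512 F3289
G1 X103.326 Y56.198 F3289
G1 X131.694 Y42.323 F3289
G1 X144.913 Y29.433 F3289
M5
G0 X22.010 Y72.501
M4 S187
G1 X65.776 Y91.619 F3289
G1 X97.482 Y55.904 F3289
G1 X73.313 Y14.712 F3289
G1 X26.669 Y24.970 F3289
G1 X22.010 Y72.501 F3289
M5
G0 X61.398 Y178.536
M4 S523
G1 X120.314 Y153.746 F1693
G1 X73.593 Y20.568 F1693
G1 X222.874 Y103.751 F1693
G1 X61.398 Y178.536 F1693
M5
G0 X0.000 Y0.000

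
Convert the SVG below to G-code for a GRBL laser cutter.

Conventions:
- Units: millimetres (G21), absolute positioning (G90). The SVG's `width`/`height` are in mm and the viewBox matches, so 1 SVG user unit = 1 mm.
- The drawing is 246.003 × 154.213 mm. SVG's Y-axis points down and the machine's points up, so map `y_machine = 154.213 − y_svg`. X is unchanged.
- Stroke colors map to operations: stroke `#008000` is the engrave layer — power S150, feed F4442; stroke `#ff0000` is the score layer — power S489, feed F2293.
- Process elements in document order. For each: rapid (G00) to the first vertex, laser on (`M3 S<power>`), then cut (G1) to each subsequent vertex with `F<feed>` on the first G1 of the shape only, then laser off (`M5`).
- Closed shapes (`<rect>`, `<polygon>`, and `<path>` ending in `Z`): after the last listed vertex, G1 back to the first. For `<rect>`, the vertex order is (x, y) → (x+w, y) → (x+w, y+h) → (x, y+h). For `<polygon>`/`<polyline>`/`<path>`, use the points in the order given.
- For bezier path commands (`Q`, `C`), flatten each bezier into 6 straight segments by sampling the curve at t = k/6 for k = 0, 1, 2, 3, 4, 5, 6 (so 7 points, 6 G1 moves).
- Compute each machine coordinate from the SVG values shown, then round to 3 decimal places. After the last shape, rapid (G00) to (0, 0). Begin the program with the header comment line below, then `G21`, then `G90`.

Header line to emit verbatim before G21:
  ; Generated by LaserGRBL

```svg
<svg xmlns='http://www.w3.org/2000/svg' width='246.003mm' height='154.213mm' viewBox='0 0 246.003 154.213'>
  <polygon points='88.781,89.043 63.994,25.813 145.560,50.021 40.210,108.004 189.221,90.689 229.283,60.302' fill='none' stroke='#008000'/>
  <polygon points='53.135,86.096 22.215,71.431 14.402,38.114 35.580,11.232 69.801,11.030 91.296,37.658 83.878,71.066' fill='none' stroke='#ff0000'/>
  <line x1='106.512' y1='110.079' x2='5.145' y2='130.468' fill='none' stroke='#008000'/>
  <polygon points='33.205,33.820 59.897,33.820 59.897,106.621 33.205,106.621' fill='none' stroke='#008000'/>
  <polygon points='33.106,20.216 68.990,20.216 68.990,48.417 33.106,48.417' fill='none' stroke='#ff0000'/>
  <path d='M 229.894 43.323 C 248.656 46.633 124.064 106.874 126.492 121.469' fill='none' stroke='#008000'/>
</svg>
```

; Generated by LaserGRBL
G21
G90
G00 X88.781 Y65.170
M3 S150
G1 X63.994 Y128.400 F4442
G1 X145.560 Y104.192
G1 X40.210 Y46.209
G1 X189.221 Y63.524
G1 X229.283 Y93.911
G1 X88.781 Y65.170
M5
G00 X53.135 Y68.117
M3 S489
G1 X22.215 Y82.782 F2293
G1 X14.402 Y116.099
G1 X35.580 Y142.981
G1 X69.801 Y143.183
G1 X91.296 Y116.555
G1 X83.878 Y83.147
G1 X53.135 Y68.117
M5
G00 X106.512 Y44.134
M3 S150
G1 X5.145 Y23.745 F4442
M5
G00 X33.205 Y120.393
M3 S150
G1 X59.897 Y120.393 F4442
G1 X59.897 Y47.592
G1 X33.205 Y47.592
G1 X33.205 Y120.393
M5
G00 X33.106 Y133.997
M3 S489
G1 X68.990 Y133.997 F2293
G1 X68.990 Y105.796
G1 X33.106 Y105.796
G1 X33.106 Y133.997
M5
G00 X229.894 Y110.890
M3 S150
G1 X228.581 Y104.966 F4442
G1 X210.885 Y92.402
G1 X184.318 Y76.049
G1 X156.390 Y58.755
G1 X134.611 Y43.370
G1 X126.492 Y32.744
M5
G00 X0.000 Y0.000

viewBox `0 0 246.003 154.213` with mm width/height → 1 unit = 1 mm. Flip: y_m = 154.213 − y_svg.

**Shape 1** — `<polygon>` closed polygon, stroke `#008000` → engrave (S150, F4442). Machine vertices: (88.781,65.170) → (63.994,128.400) → (145.560,104.192) → (40.210,46.209) → (189.221,63.524) → (229.283,93.911) → (88.781,65.170). Closed: final G1 returns to the first vertex.

**Shape 2** — `<polygon>` regular polygon, stroke `#ff0000` → score (S489, F2293). Machine vertices: (53.135,68.117) → (22.215,82.782) → (14.402,116.099) → (35.580,142.981) → (69.801,143.183) → (91.296,116.555) → (83.878,83.147) → (53.135,68.117). Closed: final G1 returns to the first vertex.

**Shape 3** — `<line>` line segment, stroke `#008000` → engrave (S150, F4442). Machine vertices: (106.512,44.134) → (5.145,23.745). Open path.

**Shape 4** — `<polygon>` rectangle, stroke `#008000` → engrave (S150, F4442). Machine vertices: (33.205,120.393) → (59.897,120.393) → (59.897,47.592) → (33.205,47.592) → (33.205,120.393). Closed: final G1 returns to the first vertex.

**Shape 5** — `<polygon>` rectangle, stroke `#ff0000` → score (S489, F2293). Machine vertices: (33.106,133.997) → (68.990,133.997) → (68.990,105.796) → (33.106,105.796) → (33.106,133.997). Closed: final G1 returns to the first vertex.

**Shape 6** — `<path>` cubic bezier, stroke `#008000` → engrave (S150, F4442). Control points (SVG): P0=(229.894,43.323), P1=(248.656,46.633), P2=(124.064,106.874), P3=(126.492,121.469); sampled at t=k/6. Machine vertices: (229.894,110.890) → (228.581,104.966) → (210.885,92.402) → (184.318,76.049) → (156.390,58.755) → (134.611,43.370) → (126.492,32.744). Open path.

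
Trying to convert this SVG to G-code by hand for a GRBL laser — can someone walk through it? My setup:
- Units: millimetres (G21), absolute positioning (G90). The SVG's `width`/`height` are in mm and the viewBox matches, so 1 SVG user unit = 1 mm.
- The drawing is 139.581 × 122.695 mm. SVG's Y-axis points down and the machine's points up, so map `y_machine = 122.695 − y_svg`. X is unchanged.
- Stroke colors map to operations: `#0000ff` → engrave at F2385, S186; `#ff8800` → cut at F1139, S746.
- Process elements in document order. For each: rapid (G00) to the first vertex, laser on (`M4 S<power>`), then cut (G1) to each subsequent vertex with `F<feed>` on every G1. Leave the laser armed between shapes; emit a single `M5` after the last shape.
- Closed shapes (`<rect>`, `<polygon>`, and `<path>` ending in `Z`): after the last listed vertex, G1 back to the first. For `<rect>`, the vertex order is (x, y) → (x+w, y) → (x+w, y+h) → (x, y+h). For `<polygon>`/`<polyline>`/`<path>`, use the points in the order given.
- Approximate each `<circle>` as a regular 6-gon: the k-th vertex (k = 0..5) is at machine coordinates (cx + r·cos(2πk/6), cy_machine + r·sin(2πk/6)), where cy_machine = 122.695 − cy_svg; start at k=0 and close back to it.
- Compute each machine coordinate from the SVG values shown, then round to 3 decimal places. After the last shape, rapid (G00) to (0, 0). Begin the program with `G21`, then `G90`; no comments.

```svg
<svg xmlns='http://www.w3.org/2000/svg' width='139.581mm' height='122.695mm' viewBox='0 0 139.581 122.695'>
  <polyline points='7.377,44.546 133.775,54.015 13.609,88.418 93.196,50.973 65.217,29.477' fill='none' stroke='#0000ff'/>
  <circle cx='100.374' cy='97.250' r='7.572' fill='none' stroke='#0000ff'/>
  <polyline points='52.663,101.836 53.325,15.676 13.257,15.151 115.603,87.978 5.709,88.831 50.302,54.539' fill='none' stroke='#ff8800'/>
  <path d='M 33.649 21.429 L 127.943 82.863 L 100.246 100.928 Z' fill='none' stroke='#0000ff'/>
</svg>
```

viewBox `0 0 139.581 122.695` with mm width/height → 1 unit = 1 mm. Flip: y_m = 122.695 − y_svg.

**Shape 1** — `<polyline>` open polyline, stroke `#0000ff` → engrave (S186, F2385). Machine vertices: (7.377,78.149) → (133.775,68.680) → (13.609,34.277) → (93.196,71.722) → (65.217,93.218). Open path.

**Shape 2** — `<circle>` circle, stroke `#0000ff` → engrave (S186, F2385). Machine vertices: (107.946,25.445) → (104.160,32.003) → (96.588,32.003) → (92.802,25.445) → (96.588,18.887) → (104.160,18.887) → (107.946,25.445). Closed: final G1 returns to the first vertex.

**Shape 3** — `<polyline>` open polyline, stroke `#ff8800` → cut (S746, F1139). Machine vertices: (52.663,20.859) → (53.325,107.019) → (13.257,107.544) → (115.603,34.717) → (5.709,33.864) → (50.302,68.156). Open path.

**Shape 4** — `<path>` closed polygon, stroke `#0000ff` → engrave (S186, F2385). Machine vertices: (33.649,101.266) → (127.943,39.832) → (100.246,21.767) → (33.649,101.266). Closed: final G1 returns to the first vertex.

G21
G90
G00 X7.377 Y78.149
M4 S186
G1 X133.775 Y68.680 F2385
G1 X13.609 Y34.277 F2385
G1 X93.196 Y71.722 F2385
G1 X65.217 Y93.218 F2385
G00 X107.946 Y25.445
M4 S186
G1 X104.160 Y32.003 F2385
G1 X96.588 Y32.003 F2385
G1 X92.802 Y25.445 F2385
G1 X96.588 Y18.887 F2385
G1 X104.160 Y18.887 F2385
G1 X107.946 Y25.445 F2385
G00 X52.663 Y20.859
M4 S746
G1 X53.325 Y107.019 F1139
G1 X13.257 Y107.544 F1139
G1 X115.603 Y34.717 F1139
G1 X5.709 Y33.864 F1139
G1 X50.302 Y68.156 F1139
G00 X33.649 Y101.266
M4 S186
G1 X127.943 Y39.832 F2385
G1 X100.246 Y21.767 F2385
G1 X33.649 Y101.266 F2385
M5
G00 X0.000 Y0.000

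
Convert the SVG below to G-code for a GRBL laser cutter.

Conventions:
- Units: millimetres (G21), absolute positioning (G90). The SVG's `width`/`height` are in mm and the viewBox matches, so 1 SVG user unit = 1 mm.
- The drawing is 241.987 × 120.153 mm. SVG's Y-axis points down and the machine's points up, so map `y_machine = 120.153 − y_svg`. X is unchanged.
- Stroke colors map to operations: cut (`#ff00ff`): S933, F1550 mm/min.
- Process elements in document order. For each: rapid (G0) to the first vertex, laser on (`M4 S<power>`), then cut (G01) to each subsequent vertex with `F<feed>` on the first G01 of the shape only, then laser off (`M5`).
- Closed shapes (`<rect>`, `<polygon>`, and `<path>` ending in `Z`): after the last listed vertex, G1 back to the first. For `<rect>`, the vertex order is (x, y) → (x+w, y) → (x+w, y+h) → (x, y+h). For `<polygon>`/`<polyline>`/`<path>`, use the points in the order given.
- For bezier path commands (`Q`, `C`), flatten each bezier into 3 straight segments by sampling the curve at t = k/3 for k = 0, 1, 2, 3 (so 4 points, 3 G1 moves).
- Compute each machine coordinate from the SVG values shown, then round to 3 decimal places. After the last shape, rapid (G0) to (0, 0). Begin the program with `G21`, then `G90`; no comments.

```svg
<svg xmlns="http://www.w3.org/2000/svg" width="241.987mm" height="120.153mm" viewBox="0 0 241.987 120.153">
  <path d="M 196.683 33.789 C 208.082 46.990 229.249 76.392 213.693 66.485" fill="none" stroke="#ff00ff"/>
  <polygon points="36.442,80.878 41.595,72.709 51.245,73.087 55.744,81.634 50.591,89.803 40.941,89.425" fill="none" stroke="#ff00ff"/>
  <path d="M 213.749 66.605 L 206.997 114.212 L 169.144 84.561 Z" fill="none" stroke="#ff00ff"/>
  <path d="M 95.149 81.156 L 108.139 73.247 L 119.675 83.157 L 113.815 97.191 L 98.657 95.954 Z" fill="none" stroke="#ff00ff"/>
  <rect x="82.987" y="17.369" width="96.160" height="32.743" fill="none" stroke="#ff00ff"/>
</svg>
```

G21
G90
G0 X196.683 Y86.364
M4 S933
G01 X209.616 Y69.819 F1550
G01 X218.730 Y54.808
G01 X213.693 Y53.668
M5
G0 X36.442 Y39.275
M4 S933
G01 X41.595 Y47.444 F1550
G01 X51.245 Y47.066
G01 X55.744 Y38.519
G01 X50.591 Y30.350
G01 X40.941 Y30.728
G01 X36.442 Y39.275
M5
G0 X213.749 Y53.548
M4 S933
G01 X206.997 Y5.941 F1550
G01 X169.144 Y35.592
G01 X213.749 Y53.548
M5
G0 X95.149 Y38.997
M4 S933
G01 X108.139 Y46.906 F1550
G01 X119.675 Y36.996
G01 X113.815 Y22.962
G01 X98.657 Y24.199
G01 X95.149 Y38.997
M5
G0 X82.987 Y102.784
M4 S933
G01 X179.147 Y102.784 F1550
G01 X179.147 Y70.041
G01 X82.987 Y70.041
G01 X82.987 Y102.784
M5
G0 X0.000 Y0.000

viewBox `0 0 241.987 120.153` with mm width/height → 1 unit = 1 mm. Flip: y_m = 120.153 − y_svg.

**Shape 1** — `<path>` cubic bezier, stroke `#ff00ff` → cut (S933, F1550). Control points (SVG): P0=(196.683,33.789), P1=(208.082,46.990), P2=(229.249,76.392), P3=(213.693,66.485); sampled at t=k/3. Machine vertices: (196.683,86.364) → (209.616,69.819) → (218.730,54.808) → (213.693,53.668). Open path.

**Shape 2** — `<polygon>` regular polygon, stroke `#ff00ff` → cut (S933, F1550). Machine vertices: (36.442,39.275) → (41.595,47.444) → (51.245,47.066) → (55.744,38.519) → (50.591,30.350) → (40.941,30.728) → (36.442,39.275). Closed: final G1 returns to the first vertex.

**Shape 3** — `<path>` regular polygon, stroke `#ff00ff` → cut (S933, F1550). Machine vertices: (213.749,53.548) → (206.997,5.941) → (169.144,35.592) → (213.749,53.548). Closed: final G1 returns to the first vertex.

**Shape 4** — `<path>` regular polygon, stroke `#ff00ff` → cut (S933, F1550). Machine vertices: (95.149,38.997) → (108.139,46.906) → (119.675,36.996) → (113.815,22.962) → (98.657,24.199) → (95.149,38.997). Closed: final G1 returns to the first vertex.

**Shape 5** — `<rect>` rectangle, stroke `#ff00ff` → cut (S933, F1550). Machine vertices: (82.987,102.784) → (179.147,102.784) → (179.147,70.041) → (82.987,70.041) → (82.987,102.784). Closed: final G1 returns to the first vertex.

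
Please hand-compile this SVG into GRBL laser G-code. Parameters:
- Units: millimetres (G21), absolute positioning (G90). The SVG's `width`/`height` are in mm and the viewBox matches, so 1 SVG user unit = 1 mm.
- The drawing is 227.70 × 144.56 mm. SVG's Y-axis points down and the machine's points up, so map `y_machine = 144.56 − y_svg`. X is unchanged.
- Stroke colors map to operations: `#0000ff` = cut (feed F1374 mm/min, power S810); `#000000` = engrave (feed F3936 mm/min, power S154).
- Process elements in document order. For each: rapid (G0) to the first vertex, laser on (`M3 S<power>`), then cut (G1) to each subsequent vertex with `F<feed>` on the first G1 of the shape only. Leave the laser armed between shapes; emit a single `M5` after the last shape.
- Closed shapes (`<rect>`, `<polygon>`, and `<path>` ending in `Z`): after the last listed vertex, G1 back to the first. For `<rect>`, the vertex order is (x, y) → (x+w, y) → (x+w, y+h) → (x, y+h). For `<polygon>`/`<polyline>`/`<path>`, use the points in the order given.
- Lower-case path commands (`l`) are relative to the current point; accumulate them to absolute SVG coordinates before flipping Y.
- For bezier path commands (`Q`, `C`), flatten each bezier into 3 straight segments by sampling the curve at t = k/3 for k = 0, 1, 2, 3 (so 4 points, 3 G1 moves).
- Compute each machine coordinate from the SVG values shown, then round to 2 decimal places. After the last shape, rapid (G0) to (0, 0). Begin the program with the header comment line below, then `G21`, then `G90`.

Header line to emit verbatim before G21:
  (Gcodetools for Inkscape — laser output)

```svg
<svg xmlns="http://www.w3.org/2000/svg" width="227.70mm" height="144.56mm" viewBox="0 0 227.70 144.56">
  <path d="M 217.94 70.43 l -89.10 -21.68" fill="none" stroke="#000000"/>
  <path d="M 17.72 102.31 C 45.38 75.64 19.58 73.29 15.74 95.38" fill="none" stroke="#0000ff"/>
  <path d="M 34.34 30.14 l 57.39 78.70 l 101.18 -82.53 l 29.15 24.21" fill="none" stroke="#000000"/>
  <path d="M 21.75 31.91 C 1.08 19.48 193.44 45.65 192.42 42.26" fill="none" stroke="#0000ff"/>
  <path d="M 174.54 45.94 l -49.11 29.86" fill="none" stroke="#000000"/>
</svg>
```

(Gcodetools for Inkscape — laser output)
G21
G90
G0 X217.94 Y74.13
M3 S154
G1 X128.84 Y95.81 F3936
G0 X17.72 Y42.25
M3 S810
G1 X30.35 Y60.81 F1374
G1 X24.11 Y63.13
G1 X15.74 Y49.18
G0 X34.34 Y114.42
M3 S154
G1 X91.73 Y35.72 F3936
G1 X192.91 Y118.25
G1 X222.06 Y94.04
G0 X21.75 Y112.65
M3 S810
G1 X57.04 Y114.74 F1374
G1 X144.03 Y106.24
G1 X192.42 Y102.30
G0 X174.54 Y98.62
M3 S154
G1 X125.43 Y68.76 F3936
M5
G0 X0.00 Y0.00

viewBox `0 0 227.70 144.56` with mm width/height → 1 unit = 1 mm. Flip: y_m = 144.56 − y_svg.

**Shape 1** — `<path>` line segment, stroke `#000000` → engrave (S154, F3936). Machine vertices: (217.94,74.13) → (128.84,95.81). Open path.

**Shape 2** — `<path>` cubic bezier, stroke `#0000ff` → cut (S810, F1374). Control points (SVG): P0=(17.72,102.31), P1=(45.38,75.64), P2=(19.58,73.29), P3=(15.74,95.38); sampled at t=k/3. Machine vertices: (17.72,42.25) → (30.35,60.81) → (24.11,63.13) → (15.74,49.18). Open path.

**Shape 3** — `<path>` open polyline, stroke `#000000` → engrave (S154, F3936). Machine vertices: (34.34,114.42) → (91.73,35.72) → (192.91,118.25) → (222.06,94.04). Open path.

**Shape 4** — `<path>` cubic bezier, stroke `#0000ff` → cut (S810, F1374). Control points (SVG): P0=(21.75,31.91), P1=(1.08,19.48), P2=(193.44,45.65), P3=(192.42,42.26); sampled at t=k/3. Machine vertices: (21.75,112.65) → (57.04,114.74) → (144.03,106.24) → (192.42,102.30). Open path.

**Shape 5** — `<path>` line segment, stroke `#000000` → engrave (S154, F3936). Machine vertices: (174.54,98.62) → (125.43,68.76). Open path.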